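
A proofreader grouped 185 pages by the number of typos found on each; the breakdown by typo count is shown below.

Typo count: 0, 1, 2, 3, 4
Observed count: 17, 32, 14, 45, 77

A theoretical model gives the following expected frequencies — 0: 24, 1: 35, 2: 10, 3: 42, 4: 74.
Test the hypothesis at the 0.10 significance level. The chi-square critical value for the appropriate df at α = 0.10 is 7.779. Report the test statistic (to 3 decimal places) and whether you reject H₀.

4.235; do not reject

χ² = (17−24)²/24 + (32−35)²/35 + (14−10)²/10 + (45−42)²/42 + (77−74)²/74
   = 2.0417 + 0.2571 + 1.6000 + 0.2143 + 0.1216
Sum = 4.235
df = 4. Since 4.235 < 7.779, we do not reject H₀.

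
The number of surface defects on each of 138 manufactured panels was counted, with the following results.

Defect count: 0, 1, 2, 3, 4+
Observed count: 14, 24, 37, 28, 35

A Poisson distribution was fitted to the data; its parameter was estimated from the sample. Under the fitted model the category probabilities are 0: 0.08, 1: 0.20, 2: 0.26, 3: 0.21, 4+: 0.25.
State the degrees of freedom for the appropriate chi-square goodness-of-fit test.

3

There are k = 5 categories and 1 parameter estimated from the data, so df = 5 − 1 − 1 = 3.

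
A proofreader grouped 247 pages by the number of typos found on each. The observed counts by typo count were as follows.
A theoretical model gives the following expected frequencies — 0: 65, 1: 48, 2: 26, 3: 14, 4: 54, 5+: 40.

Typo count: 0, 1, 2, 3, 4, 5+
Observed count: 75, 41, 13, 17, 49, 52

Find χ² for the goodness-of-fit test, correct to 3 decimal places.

0: (75 − 65)²/65 = 100/65 = 1.5385
1: (41 − 48)²/48 = 49/48 = 1.0208
2: (13 − 26)²/26 = 169/26 = 6.5000
3: (17 − 14)²/14 = 9/14 = 0.6429
4: (49 − 54)²/54 = 25/54 = 0.4630
5+: (52 − 40)²/40 = 144/40 = 3.6000
Sum = 13.765

13.765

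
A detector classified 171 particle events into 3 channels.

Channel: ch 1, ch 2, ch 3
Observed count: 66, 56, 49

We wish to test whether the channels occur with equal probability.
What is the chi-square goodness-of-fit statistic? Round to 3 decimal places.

2.561

Expected count for each of the 3 categories: 171/3 = 57.
ch 1: (66 − 57)²/57 = 81/57 = 1.4211
ch 2: (56 − 57)²/57 = 1/57 = 0.0175
ch 3: (49 − 57)²/57 = 64/57 = 1.1228
Sum = 2.561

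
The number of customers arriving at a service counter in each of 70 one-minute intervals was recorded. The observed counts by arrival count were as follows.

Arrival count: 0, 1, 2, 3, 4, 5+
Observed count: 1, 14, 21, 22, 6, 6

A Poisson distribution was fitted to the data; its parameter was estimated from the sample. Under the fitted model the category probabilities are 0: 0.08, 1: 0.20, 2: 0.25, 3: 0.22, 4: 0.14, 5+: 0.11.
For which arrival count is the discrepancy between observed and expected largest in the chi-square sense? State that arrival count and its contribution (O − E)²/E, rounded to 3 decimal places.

Expected counts E_i = n·p_i: 70×0.08 = 5.6, 70×0.20 = 14, 70×0.25 = 17.5, 70×0.22 = 15.4, 70×0.14 = 9.8, 70×0.11 = 7.7.
0: (1 − 5.6)²/5.6 = 21.16/5.6 = 3.7786
1: (14 − 14)²/14 = 0/14 = 0.0000
2: (21 − 17.5)²/17.5 = 12.25/17.5 = 0.7000
3: (22 − 15.4)²/15.4 = 43.56/15.4 = 2.8286
4: (6 − 9.8)²/9.8 = 14.44/9.8 = 1.4735
5+: (6 − 7.7)²/7.7 = 2.89/7.7 = 0.3753
The largest term is for 0: 3.779.

0, 3.779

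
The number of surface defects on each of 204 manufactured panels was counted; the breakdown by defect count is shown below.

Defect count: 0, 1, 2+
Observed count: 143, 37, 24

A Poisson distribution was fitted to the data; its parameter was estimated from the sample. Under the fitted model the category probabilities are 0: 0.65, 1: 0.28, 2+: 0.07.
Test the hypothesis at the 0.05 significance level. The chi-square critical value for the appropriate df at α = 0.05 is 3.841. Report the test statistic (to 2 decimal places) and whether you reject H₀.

14.52; reject

Expected counts E_i = n·p_i: 204×0.65 = 132.6, 204×0.28 = 57.12, 204×0.07 = 14.28.
0: (143 − 132.6)²/132.6 = 108.16/132.6 = 0.816
1: (37 − 57.12)²/57.12 = 404.8144/57.12 = 7.087
2+: (24 − 14.28)²/14.28 = 94.4784/14.28 = 6.616
Sum = 14.52
df = 1. Since 14.52 > 3.841, we reject H₀.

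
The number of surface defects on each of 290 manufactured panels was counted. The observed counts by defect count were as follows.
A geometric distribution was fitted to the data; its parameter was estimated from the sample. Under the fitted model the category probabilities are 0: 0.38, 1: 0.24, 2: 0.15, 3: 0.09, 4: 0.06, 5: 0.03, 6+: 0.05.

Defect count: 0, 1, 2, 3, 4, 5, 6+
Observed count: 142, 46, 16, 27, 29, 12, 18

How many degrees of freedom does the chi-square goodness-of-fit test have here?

5

There are k = 7 categories and 1 parameter estimated from the data, so df = 7 − 1 − 1 = 5.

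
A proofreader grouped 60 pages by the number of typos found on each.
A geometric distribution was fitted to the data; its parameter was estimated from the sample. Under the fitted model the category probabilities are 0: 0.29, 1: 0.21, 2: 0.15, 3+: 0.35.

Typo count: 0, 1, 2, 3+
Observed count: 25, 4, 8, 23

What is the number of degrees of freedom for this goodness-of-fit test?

2

There are k = 4 categories and 1 parameter estimated from the data, so df = 4 − 1 − 1 = 2.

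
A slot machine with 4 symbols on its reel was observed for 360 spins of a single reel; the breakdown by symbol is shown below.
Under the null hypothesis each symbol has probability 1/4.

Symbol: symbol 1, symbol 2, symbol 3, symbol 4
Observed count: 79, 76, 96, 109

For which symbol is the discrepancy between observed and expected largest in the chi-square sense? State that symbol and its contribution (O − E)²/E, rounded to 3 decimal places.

symbol 4, 4.011

Under H₀ each category has probability 1/4, so each expected count is 360/4 = 90.
cat           O        E   (O−E)²/E
symbol 1     79       90     1.3444
symbol 2     76       90     2.1778
symbol 3     96       90     0.4000
symbol 4    109       90     4.0111
The largest term is for symbol 4: 4.011.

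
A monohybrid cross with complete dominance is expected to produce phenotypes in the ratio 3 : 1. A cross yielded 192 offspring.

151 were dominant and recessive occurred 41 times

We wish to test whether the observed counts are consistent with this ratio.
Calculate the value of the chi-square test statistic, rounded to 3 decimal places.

1.361

Ratio total = 4. Expected counts: 192×3/4 = 144, 192×1/4 = 48.
χ² = (151−144)²/144 + (41−48)²/48
   = 0.3403 + 1.0208
Sum = 1.361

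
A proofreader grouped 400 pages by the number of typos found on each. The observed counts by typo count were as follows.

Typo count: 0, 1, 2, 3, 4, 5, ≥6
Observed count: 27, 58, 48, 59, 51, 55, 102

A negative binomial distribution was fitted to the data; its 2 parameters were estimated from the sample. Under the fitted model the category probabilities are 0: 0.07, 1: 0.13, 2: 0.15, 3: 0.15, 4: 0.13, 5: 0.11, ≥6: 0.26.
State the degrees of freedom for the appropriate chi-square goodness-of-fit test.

There are k = 7 categories and 2 parameters estimated from the data, so df = 7 − 1 − 2 = 4.

4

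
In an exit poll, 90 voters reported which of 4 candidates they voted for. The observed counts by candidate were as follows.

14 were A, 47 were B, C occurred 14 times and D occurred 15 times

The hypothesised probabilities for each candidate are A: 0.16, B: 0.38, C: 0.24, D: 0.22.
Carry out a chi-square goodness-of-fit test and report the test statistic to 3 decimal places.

Expected counts E_i = n·p_i: 90×0.16 = 14.4, 90×0.38 = 34.2, 90×0.24 = 21.6, 90×0.22 = 19.8.
χ² = (14−14.4)²/14.4 + (47−34.2)²/34.2 + (14−21.6)²/21.6 + (15−19.8)²/19.8
   = 0.0111 + 4.7906 + 2.6741 + 1.1636
Sum = 8.639

8.639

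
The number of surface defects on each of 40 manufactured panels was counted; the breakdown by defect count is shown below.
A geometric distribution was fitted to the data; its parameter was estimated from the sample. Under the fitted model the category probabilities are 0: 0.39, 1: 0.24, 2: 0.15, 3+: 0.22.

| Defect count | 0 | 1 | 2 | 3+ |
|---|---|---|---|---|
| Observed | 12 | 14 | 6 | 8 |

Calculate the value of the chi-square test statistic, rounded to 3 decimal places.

Expected counts E_i = n·p_i: 40×0.39 = 15.6, 40×0.24 = 9.6, 40×0.15 = 6, 40×0.22 = 8.8.
cat         O        E   (O−E)²/E
0          12     15.6     0.8308
1          14      9.6     2.0167
2           6        6     0.0000
3+          8      8.8     0.0727
Sum = 2.920

2.920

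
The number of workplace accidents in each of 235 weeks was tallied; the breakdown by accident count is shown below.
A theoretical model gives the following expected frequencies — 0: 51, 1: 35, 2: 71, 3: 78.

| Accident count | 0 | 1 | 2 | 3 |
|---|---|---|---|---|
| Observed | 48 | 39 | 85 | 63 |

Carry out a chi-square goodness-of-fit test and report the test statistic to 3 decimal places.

6.279

cat         O        E   (O−E)²/E
0          48       51     0.1765
1          39       35     0.4571
2          85       71     2.7606
3          63       78     2.8846
Sum = 6.279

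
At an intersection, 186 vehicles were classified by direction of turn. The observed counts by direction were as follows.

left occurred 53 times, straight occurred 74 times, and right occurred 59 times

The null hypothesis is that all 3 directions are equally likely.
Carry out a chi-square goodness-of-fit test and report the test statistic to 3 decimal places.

Under H₀ each category has probability 1/3, so each expected count is 186/3 = 62.
cat           O        E   (O−E)²/E
left         53       62     1.3065
straight     74       62     2.3226
right        59       62     0.1452
Sum = 3.774

3.774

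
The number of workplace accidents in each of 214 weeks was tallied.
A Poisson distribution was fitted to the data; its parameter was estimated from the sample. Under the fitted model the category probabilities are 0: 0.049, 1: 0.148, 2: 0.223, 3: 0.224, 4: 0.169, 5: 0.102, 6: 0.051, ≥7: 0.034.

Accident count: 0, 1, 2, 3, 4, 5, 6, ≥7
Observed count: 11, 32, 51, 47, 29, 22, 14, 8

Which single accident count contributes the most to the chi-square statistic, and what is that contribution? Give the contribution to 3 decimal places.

4, 1.420

Expected counts E_i = n·p_i: 214×0.049 = 10.486, 214×0.148 = 31.672, 214×0.223 = 47.722, 214×0.224 = 47.936, 214×0.169 = 36.166, 214×0.102 = 21.828, 214×0.051 = 10.914, 214×0.034 = 7.276.
0: (11 − 10.486)²/10.486 = 0.264196/10.486 = 0.0252
1: (32 − 31.672)²/31.672 = 0.107584/31.672 = 0.0034
2: (51 − 47.722)²/47.722 = 10.745284/47.722 = 0.2252
3: (47 − 47.936)²/47.936 = 0.876096/47.936 = 0.0183
4: (29 − 36.166)²/36.166 = 51.351556/36.166 = 1.4199
5: (22 − 21.828)²/21.828 = 0.029584/21.828 = 0.0014
6: (14 − 10.914)²/10.914 = 9.523396/10.914 = 0.8726
≥7: (8 − 7.276)²/7.276 = 0.524176/7.276 = 0.0720
The largest term is for 4: 1.420.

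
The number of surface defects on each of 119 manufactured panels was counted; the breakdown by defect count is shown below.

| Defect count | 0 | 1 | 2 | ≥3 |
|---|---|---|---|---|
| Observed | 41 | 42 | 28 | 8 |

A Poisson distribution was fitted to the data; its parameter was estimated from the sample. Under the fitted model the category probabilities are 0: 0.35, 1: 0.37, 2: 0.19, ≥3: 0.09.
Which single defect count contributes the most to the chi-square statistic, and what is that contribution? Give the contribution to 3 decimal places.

Expected counts E_i = n·p_i: 119×0.35 = 41.65, 119×0.37 = 44.03, 119×0.19 = 22.61, 119×0.09 = 10.71.
0: (41 − 41.65)²/41.65 = 0.4225/41.65 = 0.0101
1: (42 − 44.03)²/44.03 = 4.1209/44.03 = 0.0936
2: (28 − 22.61)²/22.61 = 29.0521/22.61 = 1.2849
≥3: (8 − 10.71)²/10.71 = 7.3441/10.71 = 0.6857
The largest term is for 2: 1.285.

2, 1.285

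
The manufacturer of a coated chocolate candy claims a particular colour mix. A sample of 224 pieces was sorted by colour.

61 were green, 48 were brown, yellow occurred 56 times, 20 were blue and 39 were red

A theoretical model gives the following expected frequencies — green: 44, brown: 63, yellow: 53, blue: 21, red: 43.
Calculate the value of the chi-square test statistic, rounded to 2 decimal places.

10.73

cat         O        E   (O−E)²/E
green      61       44      6.568
brown      48       63      3.571
yellow     56       53      0.170
blue       20       21      0.048
red        39       43      0.372
Sum = 10.73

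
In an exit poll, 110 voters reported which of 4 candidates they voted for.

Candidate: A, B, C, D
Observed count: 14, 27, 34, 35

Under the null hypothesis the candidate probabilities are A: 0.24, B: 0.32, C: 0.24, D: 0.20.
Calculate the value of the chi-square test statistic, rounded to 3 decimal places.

Expected counts E_i = n·p_i: 110×0.24 = 26.4, 110×0.32 = 35.2, 110×0.24 = 26.4, 110×0.20 = 22.
χ² = (14−26.4)²/26.4 + (27−35.2)²/35.2 + (34−26.4)²/26.4 + (35−22)²/22
   = 5.8242 + 1.9102 + 2.1879 + 7.6818
Sum = 17.604

17.604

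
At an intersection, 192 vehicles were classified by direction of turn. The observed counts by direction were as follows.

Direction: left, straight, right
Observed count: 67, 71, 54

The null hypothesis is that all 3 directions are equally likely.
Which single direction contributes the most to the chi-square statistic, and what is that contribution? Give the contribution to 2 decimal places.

Expected count for each of the 3 categories: 192/3 = 64.
left: (67 − 64)²/64 = 9/64 = 0.141
straight: (71 − 64)²/64 = 49/64 = 0.766
right: (54 − 64)²/64 = 100/64 = 1.563
The largest term is for right: 1.56.

right, 1.56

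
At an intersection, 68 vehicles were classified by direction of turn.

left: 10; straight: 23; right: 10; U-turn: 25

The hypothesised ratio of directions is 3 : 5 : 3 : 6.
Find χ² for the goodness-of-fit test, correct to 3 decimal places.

1.158

Ratio total = 17. Expected counts: 68×3/17 = 12, 68×5/17 = 20, 68×3/17 = 12, 68×6/17 = 24.
cat           O        E   (O−E)²/E
left         10       12     0.3333
straight     23       20     0.4500
right        10       12     0.3333
U-turn       25       24     0.0417
Sum = 1.158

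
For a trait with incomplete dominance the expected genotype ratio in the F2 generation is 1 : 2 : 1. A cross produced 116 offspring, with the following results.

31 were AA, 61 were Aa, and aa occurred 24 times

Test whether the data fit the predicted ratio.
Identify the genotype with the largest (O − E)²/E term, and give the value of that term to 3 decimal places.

Ratio total = 4. Expected counts: 116×1/4 = 29, 116×2/4 = 58, 116×1/4 = 29.
AA: (31 − 29)²/29 = 4/29 = 0.1379
Aa: (61 − 58)²/58 = 9/58 = 0.1552
aa: (24 − 29)²/29 = 25/29 = 0.8621
The largest term is for aa: 0.862.

aa, 0.862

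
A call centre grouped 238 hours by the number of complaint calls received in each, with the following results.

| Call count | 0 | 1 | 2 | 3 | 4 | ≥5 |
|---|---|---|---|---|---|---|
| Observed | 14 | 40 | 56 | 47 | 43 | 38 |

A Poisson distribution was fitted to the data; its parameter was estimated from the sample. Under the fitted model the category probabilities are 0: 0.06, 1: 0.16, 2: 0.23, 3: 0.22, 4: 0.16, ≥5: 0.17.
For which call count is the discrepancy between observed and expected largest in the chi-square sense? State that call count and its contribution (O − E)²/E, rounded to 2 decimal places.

Expected counts E_i = n·p_i: 238×0.06 = 14.28, 238×0.16 = 38.08, 238×0.23 = 54.74, 238×0.22 = 52.36, 238×0.16 = 38.08, 238×0.17 = 40.46.
χ² = (14−14.28)²/14.28 + (40−38.08)²/38.08 + (56−54.74)²/54.74 + (47−52.36)²/52.36 + (43−38.08)²/38.08 + (38−40.46)²/40.46
   = 0.005 + 0.097 + 0.029 + 0.549 + 0.636 + 0.150
The largest term is for 4: 0.64.

4, 0.64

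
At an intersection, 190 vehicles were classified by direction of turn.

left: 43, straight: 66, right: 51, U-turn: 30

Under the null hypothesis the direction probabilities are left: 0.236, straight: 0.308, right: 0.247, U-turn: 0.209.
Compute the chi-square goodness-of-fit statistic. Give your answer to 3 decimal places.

Expected counts E_i = n·p_i: 190×0.236 = 44.84, 190×0.308 = 58.52, 190×0.247 = 46.93, 190×0.209 = 39.71.
χ² = (43−44.84)²/44.84 + (66−58.52)²/58.52 + (51−46.93)²/46.93 + (30−39.71)²/39.71
   = 0.0755 + 0.9561 + 0.3530 + 2.3743
Sum = 3.759

3.759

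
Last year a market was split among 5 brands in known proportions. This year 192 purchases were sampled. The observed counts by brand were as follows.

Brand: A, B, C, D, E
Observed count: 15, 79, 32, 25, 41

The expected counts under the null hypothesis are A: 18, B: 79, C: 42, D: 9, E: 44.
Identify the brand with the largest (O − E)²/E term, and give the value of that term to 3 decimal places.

cat         O        E   (O−E)²/E
A          15       18     0.5000
B          79       79     0.0000
C          32       42     2.3810
D          25        9    28.4444
E          41       44     0.2045
The largest term is for D: 28.444.

D, 28.444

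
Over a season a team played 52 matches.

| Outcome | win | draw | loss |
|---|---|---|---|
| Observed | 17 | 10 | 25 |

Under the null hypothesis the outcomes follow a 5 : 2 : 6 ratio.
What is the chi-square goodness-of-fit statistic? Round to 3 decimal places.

Ratio total = 13. Expected counts: 52×5/13 = 20, 52×2/13 = 8, 52×6/13 = 24.
cat         O        E   (O−E)²/E
win        17       20     0.4500
draw       10        8     0.5000
loss       25       24     0.0417
Sum = 0.992

0.992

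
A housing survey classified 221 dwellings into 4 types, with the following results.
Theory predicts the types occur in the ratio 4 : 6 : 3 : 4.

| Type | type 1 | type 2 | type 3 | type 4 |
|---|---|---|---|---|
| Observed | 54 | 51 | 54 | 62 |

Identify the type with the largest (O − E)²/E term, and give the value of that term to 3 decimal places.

Ratio total = 17. Expected counts: 221×4/17 = 52, 221×6/17 = 78, 221×3/17 = 39, 221×4/17 = 52.
type 1: (54 − 52)²/52 = 4/52 = 0.0769
type 2: (51 − 78)²/78 = 729/78 = 9.3462
type 3: (54 − 39)²/39 = 225/39 = 5.7692
type 4: (62 − 52)²/52 = 100/52 = 1.9231
The largest term is for type 2: 9.346.

type 2, 9.346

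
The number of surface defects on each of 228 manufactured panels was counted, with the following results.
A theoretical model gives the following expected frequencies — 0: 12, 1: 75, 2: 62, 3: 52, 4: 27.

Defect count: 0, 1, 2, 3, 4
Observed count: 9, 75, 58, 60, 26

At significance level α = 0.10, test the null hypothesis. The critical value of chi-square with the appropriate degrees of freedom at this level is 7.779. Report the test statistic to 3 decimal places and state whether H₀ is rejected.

χ² = (9−12)²/12 + (75−75)²/75 + (58−62)²/62 + (60−52)²/52 + (26−27)²/27
   = 0.7500 + 0.0000 + 0.2581 + 1.2308 + 0.0370
Sum = 2.276
df = 4. Since 2.276 < 7.779, we do not reject H₀.

2.276; do not reject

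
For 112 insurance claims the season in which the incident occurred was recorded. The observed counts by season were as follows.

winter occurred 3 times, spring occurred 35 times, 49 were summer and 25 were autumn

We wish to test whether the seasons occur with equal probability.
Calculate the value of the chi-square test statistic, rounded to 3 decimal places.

Under H₀ each category has probability 1/4, so each expected count is 112/4 = 28.
cat         O        E   (O−E)²/E
winter      3       28    22.3214
spring     35       28     1.7500
summer     49       28    15.7500
autumn     25       28     0.3214
Sum = 40.143

40.143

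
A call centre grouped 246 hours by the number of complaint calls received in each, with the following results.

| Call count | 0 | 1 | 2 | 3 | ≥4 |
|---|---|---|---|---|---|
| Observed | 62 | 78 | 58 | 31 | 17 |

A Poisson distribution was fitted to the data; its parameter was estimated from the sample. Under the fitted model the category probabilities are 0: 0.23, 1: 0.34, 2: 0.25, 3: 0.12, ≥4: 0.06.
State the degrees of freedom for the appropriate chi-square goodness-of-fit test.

There are k = 5 categories and 1 parameter estimated from the data, so df = 5 − 1 − 1 = 3.

3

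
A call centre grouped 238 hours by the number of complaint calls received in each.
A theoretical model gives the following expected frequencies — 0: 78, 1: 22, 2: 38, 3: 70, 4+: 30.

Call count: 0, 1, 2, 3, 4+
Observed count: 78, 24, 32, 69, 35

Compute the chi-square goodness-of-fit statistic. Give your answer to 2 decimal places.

1.98

0: (78 − 78)²/78 = 0/78 = 0.000
1: (24 − 22)²/22 = 4/22 = 0.182
2: (32 − 38)²/38 = 36/38 = 0.947
3: (69 − 70)²/70 = 1/70 = 0.014
4+: (35 − 30)²/30 = 25/30 = 0.833
Sum = 1.98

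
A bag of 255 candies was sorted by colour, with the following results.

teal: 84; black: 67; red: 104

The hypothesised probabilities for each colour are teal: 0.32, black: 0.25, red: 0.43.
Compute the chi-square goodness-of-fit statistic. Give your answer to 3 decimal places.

Expected counts E_i = n·p_i: 255×0.32 = 81.6, 255×0.25 = 63.75, 255×0.43 = 109.65.
cat         O        E   (O−E)²/E
teal       84     81.6     0.0706
black      67    63.75     0.1657
red       104   109.65     0.2911
Sum = 0.527

0.527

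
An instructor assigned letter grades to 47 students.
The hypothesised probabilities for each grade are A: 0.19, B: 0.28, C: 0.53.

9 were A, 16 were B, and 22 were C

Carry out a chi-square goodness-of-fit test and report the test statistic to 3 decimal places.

0.953

Expected counts E_i = n·p_i: 47×0.19 = 8.93, 47×0.28 = 13.16, 47×0.53 = 24.91.
A: (9 − 8.93)²/8.93 = 0.0049/8.93 = 0.0005
B: (16 − 13.16)²/13.16 = 8.0656/13.16 = 0.6129
C: (22 − 24.91)²/24.91 = 8.4681/24.91 = 0.3399
Sum = 0.953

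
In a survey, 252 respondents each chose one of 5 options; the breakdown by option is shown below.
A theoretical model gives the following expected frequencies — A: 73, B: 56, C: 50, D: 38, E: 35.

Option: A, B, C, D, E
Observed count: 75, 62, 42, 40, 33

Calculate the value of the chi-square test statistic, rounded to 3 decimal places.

A: (75 − 73)²/73 = 4/73 = 0.0548
B: (62 − 56)²/56 = 36/56 = 0.6429
C: (42 − 50)²/50 = 64/50 = 1.2800
D: (40 − 38)²/38 = 4/38 = 0.1053
E: (33 − 35)²/35 = 4/35 = 0.1143
Sum = 2.197

2.197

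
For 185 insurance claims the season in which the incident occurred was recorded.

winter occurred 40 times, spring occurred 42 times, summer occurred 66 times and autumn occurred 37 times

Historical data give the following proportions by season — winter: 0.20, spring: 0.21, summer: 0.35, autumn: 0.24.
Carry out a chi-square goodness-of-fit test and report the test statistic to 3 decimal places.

Expected counts E_i = n·p_i: 185×0.20 = 37, 185×0.21 = 38.85, 185×0.35 = 64.75, 185×0.24 = 44.4.
χ² = (40−37)²/37 + (42−38.85)²/38.85 + (66−64.75)²/64.75 + (37−44.4)²/44.4
   = 0.2432 + 0.2554 + 0.0241 + 1.2333
Sum = 1.756

1.756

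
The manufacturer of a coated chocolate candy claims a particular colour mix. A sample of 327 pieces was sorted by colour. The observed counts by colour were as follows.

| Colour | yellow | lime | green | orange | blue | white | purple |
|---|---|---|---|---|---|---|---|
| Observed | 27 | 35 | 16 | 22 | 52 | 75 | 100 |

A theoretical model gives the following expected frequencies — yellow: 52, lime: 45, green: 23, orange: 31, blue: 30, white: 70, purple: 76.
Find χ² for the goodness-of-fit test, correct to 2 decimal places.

yellow: (27 − 52)²/52 = 625/52 = 12.019
lime: (35 − 45)²/45 = 100/45 = 2.222
green: (16 − 23)²/23 = 49/23 = 2.130
orange: (22 − 31)²/31 = 81/31 = 2.613
blue: (52 − 30)²/30 = 484/30 = 16.133
white: (75 − 70)²/70 = 25/70 = 0.357
purple: (100 − 76)²/76 = 576/76 = 7.579
Sum = 43.05

43.05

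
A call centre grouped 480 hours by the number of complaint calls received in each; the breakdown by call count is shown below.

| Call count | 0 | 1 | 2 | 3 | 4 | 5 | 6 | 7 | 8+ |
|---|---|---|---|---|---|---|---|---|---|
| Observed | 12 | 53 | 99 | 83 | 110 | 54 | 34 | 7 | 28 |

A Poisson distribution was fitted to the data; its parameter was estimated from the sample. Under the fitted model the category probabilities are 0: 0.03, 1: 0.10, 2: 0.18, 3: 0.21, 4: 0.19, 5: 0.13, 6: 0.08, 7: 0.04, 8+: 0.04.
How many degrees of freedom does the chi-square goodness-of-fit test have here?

There are k = 9 categories and 1 parameter estimated from the data, so df = 9 − 1 − 1 = 7.

7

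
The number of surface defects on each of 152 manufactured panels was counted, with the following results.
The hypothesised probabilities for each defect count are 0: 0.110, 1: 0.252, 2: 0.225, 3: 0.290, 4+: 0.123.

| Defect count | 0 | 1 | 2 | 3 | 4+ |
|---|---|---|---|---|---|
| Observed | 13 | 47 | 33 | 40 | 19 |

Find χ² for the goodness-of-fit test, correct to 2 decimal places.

3.23

Expected counts E_i = n·p_i: 152×0.110 = 16.72, 152×0.252 = 38.304, 152×0.225 = 34.2, 152×0.290 = 44.08, 152×0.123 = 18.696.
χ² = (13−16.72)²/16.72 + (47−38.304)²/38.304 + (33−34.2)²/34.2 + (40−44.08)²/44.08 + (19−18.696)²/18.696
   = 0.828 + 1.974 + 0.042 + 0.378 + 0.005
Sum = 3.23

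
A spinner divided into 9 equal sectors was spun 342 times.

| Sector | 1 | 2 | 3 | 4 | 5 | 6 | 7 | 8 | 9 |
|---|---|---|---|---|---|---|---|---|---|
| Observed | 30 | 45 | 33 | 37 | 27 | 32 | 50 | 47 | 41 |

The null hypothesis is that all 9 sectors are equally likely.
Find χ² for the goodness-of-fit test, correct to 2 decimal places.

Expected count for each of the 9 categories: 342/9 = 38.
cat         O        E   (O−E)²/E
1          30       38      1.684
2          45       38      1.289
3          33       38      0.658
4          37       38      0.026
5          27       38      3.184
6          32       38      0.947
7          50       38      3.789
8          47       38      2.132
9          41       38      0.237
Sum = 13.95

13.95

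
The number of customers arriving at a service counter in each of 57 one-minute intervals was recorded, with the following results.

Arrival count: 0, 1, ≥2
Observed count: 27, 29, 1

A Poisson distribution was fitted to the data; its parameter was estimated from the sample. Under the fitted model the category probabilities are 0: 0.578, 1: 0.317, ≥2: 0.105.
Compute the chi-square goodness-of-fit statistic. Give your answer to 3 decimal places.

11.838

Expected counts E_i = n·p_i: 57×0.578 = 32.946, 57×0.317 = 18.069, 57×0.105 = 5.985.
0: (27 − 32.946)²/32.946 = 35.354916/32.946 = 1.0731
1: (29 − 18.069)²/18.069 = 119.486761/18.069 = 6.6128
≥2: (1 − 5.985)²/5.985 = 24.850225/5.985 = 4.1521
Sum = 11.838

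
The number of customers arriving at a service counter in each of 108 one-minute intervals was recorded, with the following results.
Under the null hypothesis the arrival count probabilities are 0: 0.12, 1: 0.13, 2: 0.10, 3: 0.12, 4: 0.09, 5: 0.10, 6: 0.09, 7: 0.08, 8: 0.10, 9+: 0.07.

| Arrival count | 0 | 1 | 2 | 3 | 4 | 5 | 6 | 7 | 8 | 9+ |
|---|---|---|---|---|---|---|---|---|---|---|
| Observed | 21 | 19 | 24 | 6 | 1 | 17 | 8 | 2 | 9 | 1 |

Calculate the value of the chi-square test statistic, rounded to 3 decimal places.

Expected counts E_i = n·p_i: 108×0.12 = 12.96, 108×0.13 = 14.04, 108×0.10 = 10.8, 108×0.12 = 12.96, 108×0.09 = 9.72, 108×0.10 = 10.8, 108×0.09 = 9.72, 108×0.08 = 8.64, 108×0.10 = 10.8, 108×0.07 = 7.56.
cat         O        E   (O−E)²/E
0          21    12.96     4.9878
1          19    14.04     1.7523
2          24     10.8    16.1333
3           6    12.96     3.7378
4           1     9.72     7.8229
5          17     10.8     3.5593
6           8     9.72     0.3044
7           2     8.64     5.1030
8           9     10.8     0.3000
9+          1     7.56     5.6923
Sum = 49.393

49.393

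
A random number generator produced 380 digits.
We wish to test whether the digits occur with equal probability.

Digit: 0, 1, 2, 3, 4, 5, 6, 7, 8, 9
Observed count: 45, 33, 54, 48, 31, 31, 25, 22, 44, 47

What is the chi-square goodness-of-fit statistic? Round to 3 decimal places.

Expected count for each of the 10 categories: 380/10 = 38.
cat         O        E   (O−E)²/E
0          45       38     1.2895
1          33       38     0.6579
2          54       38     6.7368
3          48       38     2.6316
4          31       38     1.2895
5          31       38     1.2895
6          25       38     4.4474
7          22       38     6.7368
8          44       38     0.9474
9          47       38     2.1316
Sum = 28.158

28.158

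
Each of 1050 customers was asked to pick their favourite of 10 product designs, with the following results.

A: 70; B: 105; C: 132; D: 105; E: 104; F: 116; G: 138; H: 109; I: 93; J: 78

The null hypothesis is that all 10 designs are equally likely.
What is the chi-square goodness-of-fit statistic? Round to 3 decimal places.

38.610

Expected count for each of the 10 categories: 1050/10 = 105.
χ² = (70−105)²/105 + (105−105)²/105 + (132−105)²/105 + (105−105)²/105 + (104−105)²/105 + (116−105)²/105 + (138−105)²/105 + (109−105)²/105 + (93−105)²/105 + (78−105)²/105
   = 11.6667 + 0.0000 + 6.9429 + 0.0000 + 0.0095 + 1.1524 + 10.3714 + 0.1524 + 1.3714 + 6.9429
Sum = 38.610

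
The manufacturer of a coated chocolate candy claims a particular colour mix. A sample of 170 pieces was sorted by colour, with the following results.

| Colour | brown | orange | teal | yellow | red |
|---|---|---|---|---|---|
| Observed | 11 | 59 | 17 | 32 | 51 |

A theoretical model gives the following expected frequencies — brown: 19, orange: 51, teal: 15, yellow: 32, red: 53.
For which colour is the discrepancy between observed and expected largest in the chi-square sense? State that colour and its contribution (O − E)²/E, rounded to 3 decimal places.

cat         O        E   (O−E)²/E
brown      11       19     3.3684
orange     59       51     1.2549
teal       17       15     0.2667
yellow     32       32     0.0000
red        51       53     0.0755
The largest term is for brown: 3.368.

brown, 3.368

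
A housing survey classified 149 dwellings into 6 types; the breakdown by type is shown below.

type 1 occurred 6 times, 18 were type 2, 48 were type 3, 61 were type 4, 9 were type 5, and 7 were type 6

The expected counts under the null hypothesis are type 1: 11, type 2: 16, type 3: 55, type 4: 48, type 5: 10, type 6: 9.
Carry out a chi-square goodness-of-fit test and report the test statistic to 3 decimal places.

type 1: (6 − 11)²/11 = 25/11 = 2.2727
type 2: (18 − 16)²/16 = 4/16 = 0.2500
type 3: (48 − 55)²/55 = 49/55 = 0.8909
type 4: (61 − 48)²/48 = 169/48 = 3.5208
type 5: (9 − 10)²/10 = 1/10 = 0.1000
type 6: (7 − 9)²/9 = 4/9 = 0.4444
Sum = 7.479

7.479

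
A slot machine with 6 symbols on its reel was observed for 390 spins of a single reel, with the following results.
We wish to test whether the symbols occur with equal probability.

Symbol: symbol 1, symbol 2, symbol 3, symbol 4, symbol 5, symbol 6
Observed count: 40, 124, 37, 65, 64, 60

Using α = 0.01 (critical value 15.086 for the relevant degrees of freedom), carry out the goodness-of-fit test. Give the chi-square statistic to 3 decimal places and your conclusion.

75.631; reject

Under H₀ each category has probability 1/6, so each expected count is 390/6 = 65.
cat           O        E   (O−E)²/E
symbol 1     40       65     9.6154
symbol 2    124       65    53.5538
symbol 3     37       65    12.0615
symbol 4     65       65     0.0000
symbol 5     64       65     0.0154
symbol 6     60       65     0.3846
Sum = 75.631
df = 5. Since 75.631 > 15.086, we reject H₀.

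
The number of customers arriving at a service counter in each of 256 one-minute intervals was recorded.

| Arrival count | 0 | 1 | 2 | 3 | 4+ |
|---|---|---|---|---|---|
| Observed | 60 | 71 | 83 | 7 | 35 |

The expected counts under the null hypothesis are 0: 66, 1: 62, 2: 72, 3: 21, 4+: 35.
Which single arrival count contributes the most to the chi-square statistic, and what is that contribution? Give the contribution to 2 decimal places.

0: (60 − 66)²/66 = 36/66 = 0.545
1: (71 − 62)²/62 = 81/62 = 1.306
2: (83 − 72)²/72 = 121/72 = 1.681
3: (7 − 21)²/21 = 196/21 = 9.333
4+: (35 − 35)²/35 = 0/35 = 0.000
The largest term is for 3: 9.33.

3, 9.33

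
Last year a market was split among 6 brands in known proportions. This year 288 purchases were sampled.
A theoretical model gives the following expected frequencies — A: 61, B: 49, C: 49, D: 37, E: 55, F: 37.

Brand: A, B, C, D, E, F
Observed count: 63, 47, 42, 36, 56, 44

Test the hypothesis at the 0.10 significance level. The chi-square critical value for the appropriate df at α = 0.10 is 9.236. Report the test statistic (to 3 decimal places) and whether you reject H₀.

2.517; do not reject

cat         O        E   (O−E)²/E
A          63       61     0.0656
B          47       49     0.0816
C          42       49     1.0000
D          36       37     0.0270
E          56       55     0.0182
F          44       37     1.3243
Sum = 2.517
df = 5. Since 2.517 < 9.236, we do not reject H₀.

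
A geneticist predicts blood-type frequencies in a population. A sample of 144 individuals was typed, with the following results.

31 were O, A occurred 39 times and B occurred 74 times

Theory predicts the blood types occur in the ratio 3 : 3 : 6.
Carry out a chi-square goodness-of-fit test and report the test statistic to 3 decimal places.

Ratio total = 12. Expected counts: 144×3/12 = 36, 144×3/12 = 36, 144×6/12 = 72.
χ² = (31−36)²/36 + (39−36)²/36 + (74−72)²/72
   = 0.6944 + 0.2500 + 0.0556
Sum = 1.000

1.000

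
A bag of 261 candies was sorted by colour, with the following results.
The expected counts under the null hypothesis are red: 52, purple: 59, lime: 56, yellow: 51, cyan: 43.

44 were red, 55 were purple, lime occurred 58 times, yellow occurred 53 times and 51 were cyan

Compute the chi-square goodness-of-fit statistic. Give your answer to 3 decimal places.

3.140

χ² = (44−52)²/52 + (55−59)²/59 + (58−56)²/56 + (53−51)²/51 + (51−43)²/43
   = 1.2308 + 0.2712 + 0.0714 + 0.0784 + 1.4884
Sum = 3.140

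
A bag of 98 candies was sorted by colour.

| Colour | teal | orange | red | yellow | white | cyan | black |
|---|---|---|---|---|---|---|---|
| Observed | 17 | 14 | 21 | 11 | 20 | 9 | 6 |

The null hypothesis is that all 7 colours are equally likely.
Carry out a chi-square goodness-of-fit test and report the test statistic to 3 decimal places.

13.714

Expected count for each of the 7 categories: 98/7 = 14.
teal: (17 − 14)²/14 = 9/14 = 0.6429
orange: (14 − 14)²/14 = 0/14 = 0.0000
red: (21 − 14)²/14 = 49/14 = 3.5000
yellow: (11 − 14)²/14 = 9/14 = 0.6429
white: (20 − 14)²/14 = 36/14 = 2.5714
cyan: (9 − 14)²/14 = 25/14 = 1.7857
black: (6 − 14)²/14 = 64/14 = 4.5714
Sum = 13.714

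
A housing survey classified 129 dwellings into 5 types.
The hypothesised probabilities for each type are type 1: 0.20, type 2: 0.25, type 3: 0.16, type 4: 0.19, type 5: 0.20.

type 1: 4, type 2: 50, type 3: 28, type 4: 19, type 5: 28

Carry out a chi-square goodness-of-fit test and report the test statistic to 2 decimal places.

Expected counts E_i = n·p_i: 129×0.20 = 25.8, 129×0.25 = 32.25, 129×0.16 = 20.64, 129×0.19 = 24.51, 129×0.20 = 25.8.
type 1: (4 − 25.8)²/25.8 = 475.24/25.8 = 18.420
type 2: (50 − 32.25)²/32.25 = 315.0625/32.25 = 9.769
type 3: (28 − 20.64)²/20.64 = 54.1696/20.64 = 2.624
type 4: (19 − 24.51)²/24.51 = 30.3601/24.51 = 1.239
type 5: (28 − 25.8)²/25.8 = 4.84/25.8 = 0.188
Sum = 32.24

32.24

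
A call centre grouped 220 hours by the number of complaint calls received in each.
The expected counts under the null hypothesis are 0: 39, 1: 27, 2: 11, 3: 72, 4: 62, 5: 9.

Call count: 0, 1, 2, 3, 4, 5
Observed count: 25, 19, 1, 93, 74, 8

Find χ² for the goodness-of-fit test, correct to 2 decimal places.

cat         O        E   (O−E)²/E
0          25       39      5.026
1          19       27      2.370
2           1       11      9.091
3          93       72      6.125
4          74       62      2.323
5           8        9      0.111
Sum = 25.05

25.05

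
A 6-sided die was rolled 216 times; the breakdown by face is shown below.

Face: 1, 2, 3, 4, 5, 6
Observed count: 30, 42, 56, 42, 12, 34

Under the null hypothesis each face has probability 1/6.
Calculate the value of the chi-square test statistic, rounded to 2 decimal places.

30.22

Expected count for each of the 6 categories: 216/6 = 36.
cat         O        E   (O−E)²/E
1          30       36      1.000
2          42       36      1.000
3          56       36     11.111
4          42       36      1.000
5          12       36     16.000
6          34       36      0.111
Sum = 30.22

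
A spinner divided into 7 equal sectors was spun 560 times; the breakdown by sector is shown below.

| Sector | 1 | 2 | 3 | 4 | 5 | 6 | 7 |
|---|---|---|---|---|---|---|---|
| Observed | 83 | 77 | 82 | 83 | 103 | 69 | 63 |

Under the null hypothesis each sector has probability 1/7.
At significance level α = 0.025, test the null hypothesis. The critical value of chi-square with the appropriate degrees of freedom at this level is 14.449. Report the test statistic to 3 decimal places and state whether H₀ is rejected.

12.125; do not reject

Expected count for each of the 7 categories: 560/7 = 80.
cat         O        E   (O−E)²/E
1          83       80     0.1125
2          77       80     0.1125
3          82       80     0.0500
4          83       80     0.1125
5         103       80     6.6125
6          69       80     1.5125
7          63       80     3.6125
Sum = 12.125
df = 6. Since 12.125 < 14.449, we do not reject H₀.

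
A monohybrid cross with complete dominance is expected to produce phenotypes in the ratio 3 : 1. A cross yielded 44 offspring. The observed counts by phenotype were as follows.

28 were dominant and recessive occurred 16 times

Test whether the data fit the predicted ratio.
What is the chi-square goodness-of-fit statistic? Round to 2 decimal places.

Ratio total = 4. Expected counts: 44×3/4 = 33, 44×1/4 = 11.
cat            O        E   (O−E)²/E
dominant      28       33      0.758
recessive     16       11      2.273
Sum = 3.03

3.03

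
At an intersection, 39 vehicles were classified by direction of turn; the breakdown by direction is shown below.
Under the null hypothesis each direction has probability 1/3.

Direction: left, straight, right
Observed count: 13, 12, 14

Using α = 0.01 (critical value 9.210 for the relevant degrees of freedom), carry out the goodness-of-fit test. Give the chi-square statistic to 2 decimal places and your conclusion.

Under H₀ each category has probability 1/3, so each expected count is 39/3 = 13.
left: (13 − 13)²/13 = 0/13 = 0.000
straight: (12 − 13)²/13 = 1/13 = 0.077
right: (14 − 13)²/13 = 1/13 = 0.077
Sum = 0.15
df = 2. Since 0.15 < 9.210, we do not reject H₀.

0.15; do not reject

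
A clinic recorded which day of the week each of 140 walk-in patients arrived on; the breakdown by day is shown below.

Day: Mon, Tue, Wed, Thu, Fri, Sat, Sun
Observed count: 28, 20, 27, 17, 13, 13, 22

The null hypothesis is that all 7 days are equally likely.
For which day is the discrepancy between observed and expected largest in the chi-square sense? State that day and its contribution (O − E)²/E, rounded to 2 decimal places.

Mon, 3.20

Under H₀ each category has probability 1/7, so each expected count is 140/7 = 20.
cat         O        E   (O−E)²/E
Mon        28       20      3.200
Tue        20       20      0.000
Wed        27       20      2.450
Thu        17       20      0.450
Fri        13       20      2.450
Sat        13       20      2.450
Sun        22       20      0.200
The largest term is for Mon: 3.20.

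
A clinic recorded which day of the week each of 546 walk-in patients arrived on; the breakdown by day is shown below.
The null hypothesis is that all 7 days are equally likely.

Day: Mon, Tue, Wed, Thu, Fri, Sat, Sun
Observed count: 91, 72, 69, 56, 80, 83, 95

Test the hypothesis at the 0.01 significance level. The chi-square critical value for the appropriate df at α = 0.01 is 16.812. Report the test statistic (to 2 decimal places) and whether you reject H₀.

Under H₀ each category has probability 1/7, so each expected count is 546/7 = 78.
Mon: (91 − 78)²/78 = 169/78 = 2.167
Tue: (72 − 78)²/78 = 36/78 = 0.462
Wed: (69 − 78)²/78 = 81/78 = 1.038
Thu: (56 − 78)²/78 = 484/78 = 6.205
Fri: (80 − 78)²/78 = 4/78 = 0.051
Sat: (83 − 78)²/78 = 25/78 = 0.321
Sun: (95 − 78)²/78 = 289/78 = 3.705
Sum = 13.95
df = 6. Since 13.95 < 16.812, we do not reject H₀.

13.95; do not reject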